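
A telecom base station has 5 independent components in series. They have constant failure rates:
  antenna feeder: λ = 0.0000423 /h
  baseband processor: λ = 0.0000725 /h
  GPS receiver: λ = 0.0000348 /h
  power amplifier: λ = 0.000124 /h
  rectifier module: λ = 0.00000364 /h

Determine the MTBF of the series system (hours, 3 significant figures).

Series of exponential components: λ_sys = Σ λ_i
λ_sys = 0.0000423 + 0.0000725 + 0.0000348 + 0.000124 + 0.00000364 = 2.7724e-04 /h
MTBF = 1 / λ_sys = 3610 h

3610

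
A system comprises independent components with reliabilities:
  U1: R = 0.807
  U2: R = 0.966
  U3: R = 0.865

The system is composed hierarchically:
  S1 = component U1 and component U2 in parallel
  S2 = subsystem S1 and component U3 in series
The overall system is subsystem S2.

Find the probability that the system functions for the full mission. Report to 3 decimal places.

Parallel (U1 and U2): 1 − (1 − 0.80700)(1 − 0.96600) = 0.99344
Series ([0.99344] and U3): 0.99344 × 0.86500 = 0.859

0.859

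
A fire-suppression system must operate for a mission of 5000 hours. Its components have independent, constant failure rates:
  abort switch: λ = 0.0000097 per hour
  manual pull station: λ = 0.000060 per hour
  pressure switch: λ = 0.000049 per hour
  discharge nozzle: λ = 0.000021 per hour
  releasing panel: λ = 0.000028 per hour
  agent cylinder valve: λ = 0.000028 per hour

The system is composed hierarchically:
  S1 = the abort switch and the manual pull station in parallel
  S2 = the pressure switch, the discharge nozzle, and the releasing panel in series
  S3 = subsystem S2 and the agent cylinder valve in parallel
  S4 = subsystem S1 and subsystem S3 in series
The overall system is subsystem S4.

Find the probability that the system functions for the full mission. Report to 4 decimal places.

0.9377

R(abort switch) = exp(−0.0000097 × 5000) = 0.952657
R(manual pull station) = exp(−0.000060 × 5000) = 0.740818
R(pressure switch) = exp(−0.000049 × 5000) = 0.782705
R(discharge nozzle) = exp(−0.000021 × 5000) = 0.900325
R(releasing panel) = exp(−0.000028 × 5000) = 0.869358
R(agent cylinder valve) = exp(−0.000028 × 5000) = 0.869358
Parallel (abort switch and manual pull station): 1 − (1 − 0.952657)(1 − 0.740818) = 0.987730
Series (pressure switch, discharge nozzle, and releasing panel): 0.782705 × 0.900325 × 0.869358 = 0.612627
Parallel ([0.612627] and agent cylinder valve): 1 − (1 − 0.612627)(1 − 0.869358) = 0.949393
Series ([0.987730] and [0.949393]): 0.987730 × 0.949393 = 0.9377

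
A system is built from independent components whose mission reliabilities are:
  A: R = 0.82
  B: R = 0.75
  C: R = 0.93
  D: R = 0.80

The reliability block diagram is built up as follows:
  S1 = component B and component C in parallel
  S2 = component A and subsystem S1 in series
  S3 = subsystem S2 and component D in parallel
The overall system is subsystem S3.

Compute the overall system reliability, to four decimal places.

Parallel (B and C): 1 − (1 − 0.750000)(1 − 0.930000) = 0.982500
Series (A and [0.982500]): 0.820000 × 0.982500 = 0.805650
Parallel ([0.805650] and D): 1 − (1 − 0.805650)(1 − 0.800000) = 0.9611

0.9611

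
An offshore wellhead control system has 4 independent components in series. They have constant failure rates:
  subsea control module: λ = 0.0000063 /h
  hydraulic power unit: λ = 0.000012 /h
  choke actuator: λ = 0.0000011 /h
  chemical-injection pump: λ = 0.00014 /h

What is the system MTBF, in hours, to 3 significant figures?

Series of exponential components: λ_sys = Σ λ_i
λ_sys = 0.0000063 + 0.000012 + 0.0000011 + 0.00014 = 1.5940e-04 /h
MTBF = 1 / λ_sys = 6270 h

6270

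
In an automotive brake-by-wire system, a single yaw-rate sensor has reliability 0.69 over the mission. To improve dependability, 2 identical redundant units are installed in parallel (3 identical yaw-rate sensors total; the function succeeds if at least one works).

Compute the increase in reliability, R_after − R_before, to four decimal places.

R_before = 0.69
R_after = 1 − (1 − 0.69)^3 = 0.9702
ΔR = 0.9702 − 0.69 = 0.2802

0.2802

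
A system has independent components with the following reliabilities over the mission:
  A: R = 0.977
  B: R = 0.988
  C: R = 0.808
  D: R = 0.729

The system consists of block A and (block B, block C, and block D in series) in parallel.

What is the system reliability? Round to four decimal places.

0.9904

Series (B, C, and D): 0.988000 × 0.808000 × 0.729000 = 0.581964
Parallel (A and [0.581964]): 1 − (1 − 0.977000)(1 − 0.581964) = 0.9904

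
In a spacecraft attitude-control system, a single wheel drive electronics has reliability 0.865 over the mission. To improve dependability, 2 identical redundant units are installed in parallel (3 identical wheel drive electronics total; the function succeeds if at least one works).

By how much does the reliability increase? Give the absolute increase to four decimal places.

R_before = 0.865
R_after = 1 − (1 − 0.865)^3 = 0.9975
ΔR = 0.9975 − 0.865 = 0.1325

0.1325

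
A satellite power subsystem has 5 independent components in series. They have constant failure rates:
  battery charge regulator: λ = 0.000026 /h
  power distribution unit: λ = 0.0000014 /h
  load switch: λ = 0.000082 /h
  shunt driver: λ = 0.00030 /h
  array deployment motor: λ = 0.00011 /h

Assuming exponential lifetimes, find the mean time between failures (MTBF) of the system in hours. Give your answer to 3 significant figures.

Series of exponential components: λ_sys = Σ λ_i
λ_sys = 0.000026 + 0.0000014 + 0.000082 + 0.00030 + 0.00011 = 5.1940e-04 /h
MTBF = 1 / λ_sys = 1930 h

1930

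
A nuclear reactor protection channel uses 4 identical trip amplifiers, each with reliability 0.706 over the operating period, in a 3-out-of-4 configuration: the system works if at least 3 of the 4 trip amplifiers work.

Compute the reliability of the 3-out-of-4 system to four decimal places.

0.6623

R = Σ_{i=3}^{4} C(4,i) p^i (1−p)^{4−i} with p = 0.706
C(4,3)·0.706^3·0.294^1 = 0.413829
C(4,4)·0.706^4·0.294^0 = 0.248438
Sum = 0.6623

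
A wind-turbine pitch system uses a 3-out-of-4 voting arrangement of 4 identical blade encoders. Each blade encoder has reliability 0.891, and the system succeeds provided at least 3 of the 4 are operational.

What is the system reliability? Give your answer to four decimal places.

0.9387

R = Σ_{i=3}^{4} C(4,i) p^i (1−p)^{4−i} with p = 0.891
C(4,3)·0.891^3·0.109^1 = 0.308404
C(4,4)·0.891^4·0.109^0 = 0.630247
Sum = 0.9387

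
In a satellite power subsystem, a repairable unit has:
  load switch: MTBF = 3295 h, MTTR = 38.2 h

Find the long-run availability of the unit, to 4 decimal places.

0.9885

A(load switch) = MTBF/(MTBF+MTTR) = 3295/(3295+38.2) = 0.9885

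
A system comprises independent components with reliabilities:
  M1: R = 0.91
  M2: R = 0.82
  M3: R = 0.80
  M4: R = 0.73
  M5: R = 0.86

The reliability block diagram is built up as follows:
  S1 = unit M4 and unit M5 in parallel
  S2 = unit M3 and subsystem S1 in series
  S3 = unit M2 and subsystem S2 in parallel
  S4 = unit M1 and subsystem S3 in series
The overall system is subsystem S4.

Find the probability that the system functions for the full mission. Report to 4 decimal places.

0.8723

Parallel (M4 and M5): 1 − (1 − 0.730000)(1 − 0.860000) = 0.962200
Series (M3 and [0.962200]): 0.800000 × 0.962200 = 0.769760
Parallel (M2 and [0.769760]): 1 − (1 − 0.820000)(1 − 0.769760) = 0.958557
Series (M1 and [0.958557]): 0.910000 × 0.958557 = 0.8723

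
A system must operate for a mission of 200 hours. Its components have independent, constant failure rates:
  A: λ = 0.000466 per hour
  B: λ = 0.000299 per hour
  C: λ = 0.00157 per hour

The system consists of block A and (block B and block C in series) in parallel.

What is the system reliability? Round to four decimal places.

0.9722

R(A) = exp(−0.000466 × 200) = 0.911011
R(B) = exp(−0.000299 × 200) = 0.941953
R(C) = exp(−0.00157 × 200) = 0.730519
Series (B and C): 0.941953 × 0.730519 = 0.688115
Parallel (A and [0.688115]): 1 − (1 − 0.911011)(1 − 0.688115) = 0.9722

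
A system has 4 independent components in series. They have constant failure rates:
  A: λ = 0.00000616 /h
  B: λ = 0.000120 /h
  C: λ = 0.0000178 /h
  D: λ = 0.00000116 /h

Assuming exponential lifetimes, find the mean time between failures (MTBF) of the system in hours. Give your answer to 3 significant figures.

Series of exponential components: λ_sys = Σ λ_i
λ_sys = 0.00000616 + 0.000120 + 0.0000178 + 0.00000116 = 1.4512e-04 /h
MTBF = 1 / λ_sys = 6890 h

6890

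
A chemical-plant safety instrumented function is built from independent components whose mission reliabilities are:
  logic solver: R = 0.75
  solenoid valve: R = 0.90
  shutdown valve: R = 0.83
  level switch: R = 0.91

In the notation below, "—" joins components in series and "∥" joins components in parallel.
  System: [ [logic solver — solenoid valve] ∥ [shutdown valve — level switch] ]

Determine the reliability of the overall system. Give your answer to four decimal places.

0.9205

Series (logic solver and solenoid valve): 0.750000 × 0.900000 = 0.675000
Series (shutdown valve and level switch): 0.830000 × 0.910000 = 0.755300
Parallel ([0.675000] and [0.755300]): 1 − (1 − 0.675000)(1 − 0.755300) = 0.9205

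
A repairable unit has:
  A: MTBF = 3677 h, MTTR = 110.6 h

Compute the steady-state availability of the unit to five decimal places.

0.97080

A(A) = MTBF/(MTBF+MTTR) = 3677/(3677+110.6) = 0.97080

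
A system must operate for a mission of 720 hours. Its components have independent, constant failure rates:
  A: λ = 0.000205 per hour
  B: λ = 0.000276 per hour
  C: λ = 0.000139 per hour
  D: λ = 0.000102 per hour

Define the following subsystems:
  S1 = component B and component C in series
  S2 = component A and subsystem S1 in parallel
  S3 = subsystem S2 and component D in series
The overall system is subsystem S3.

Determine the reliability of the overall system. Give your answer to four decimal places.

0.8963

R(A) = exp(−0.000205 × 720) = 0.862776
R(B) = exp(−0.000276 × 720) = 0.819779
R(C) = exp(−0.000139 × 720) = 0.904765
R(D) = exp(−0.000102 × 720) = 0.929192
Series (B and C): 0.819779 × 0.904765 = 0.741707
Parallel (A and [0.741707]): 1 − (1 − 0.862776)(1 − 0.741707) = 0.964556
Series ([0.964556] and D): 0.964556 × 0.929192 = 0.8963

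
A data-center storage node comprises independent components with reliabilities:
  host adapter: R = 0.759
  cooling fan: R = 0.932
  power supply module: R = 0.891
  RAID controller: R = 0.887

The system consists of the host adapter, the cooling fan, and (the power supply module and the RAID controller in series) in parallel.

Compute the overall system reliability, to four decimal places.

Series (power supply module and RAID controller): 0.891000 × 0.887000 = 0.790317
Parallel (host adapter, cooling fan, and [0.790317]): 1 − (1 − 0.759000)(1 − 0.932000)(1 − 0.790317) = 0.9966

0.9966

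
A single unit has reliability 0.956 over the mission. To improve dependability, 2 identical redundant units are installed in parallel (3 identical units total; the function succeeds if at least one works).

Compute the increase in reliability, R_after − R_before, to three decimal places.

0.044

R_before = 0.956
R_after = 1 − (1 − 0.956)^3 = 1.000
ΔR = 1.000 − 0.956 = 0.044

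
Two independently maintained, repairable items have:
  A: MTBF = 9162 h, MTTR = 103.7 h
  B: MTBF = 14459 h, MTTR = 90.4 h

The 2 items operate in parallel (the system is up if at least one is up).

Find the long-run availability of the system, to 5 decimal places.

A(A) = MTBF/(MTBF+MTTR) = 9162/(9162+103.7) = 0.988808
A(B) = MTBF/(MTBF+MTTR) = 14459/(14459+90.4) = 0.993787
Parallel availability: 1 − (1 − 0.988808)(1 − 0.993787) = 0.99993

0.99993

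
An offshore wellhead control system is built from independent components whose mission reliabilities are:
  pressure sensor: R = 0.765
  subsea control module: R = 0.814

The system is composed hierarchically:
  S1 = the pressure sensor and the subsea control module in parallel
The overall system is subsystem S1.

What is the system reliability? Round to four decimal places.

0.9563

Parallel (pressure sensor and subsea control module): 1 − (1 − 0.765000)(1 − 0.814000) = 0.9563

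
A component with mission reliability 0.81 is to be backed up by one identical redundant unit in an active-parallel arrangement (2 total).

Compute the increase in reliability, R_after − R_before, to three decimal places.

R_before = 0.81
R_after = 1 − (1 − 0.81)^2 = 0.964
ΔR = 0.964 − 0.81 = 0.154

0.154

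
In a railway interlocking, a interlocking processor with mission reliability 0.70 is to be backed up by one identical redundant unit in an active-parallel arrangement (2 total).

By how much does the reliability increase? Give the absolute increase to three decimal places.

0.210

R_before = 0.70
R_after = 1 − (1 − 0.70)^2 = 0.910
ΔR = 0.910 − 0.70 = 0.210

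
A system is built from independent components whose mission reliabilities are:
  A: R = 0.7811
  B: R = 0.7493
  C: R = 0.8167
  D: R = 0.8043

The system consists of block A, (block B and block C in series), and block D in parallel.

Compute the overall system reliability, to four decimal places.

0.9834

Series (B and C): 0.749300 × 0.816700 = 0.611953
Parallel (A, [0.611953], and D): 1 − (1 − 0.781100)(1 − 0.611953)(1 − 0.804300) = 0.9834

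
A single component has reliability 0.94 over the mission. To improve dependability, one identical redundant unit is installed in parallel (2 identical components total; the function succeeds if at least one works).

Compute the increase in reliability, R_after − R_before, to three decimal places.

0.056

R_before = 0.94
R_after = 1 − (1 − 0.94)^2 = 0.996
ΔR = 0.996 − 0.94 = 0.056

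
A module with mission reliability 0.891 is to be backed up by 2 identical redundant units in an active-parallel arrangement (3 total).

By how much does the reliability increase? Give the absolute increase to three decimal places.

R_before = 0.891
R_after = 1 − (1 − 0.891)^3 = 0.999
ΔR = 0.999 − 0.891 = 0.108

0.108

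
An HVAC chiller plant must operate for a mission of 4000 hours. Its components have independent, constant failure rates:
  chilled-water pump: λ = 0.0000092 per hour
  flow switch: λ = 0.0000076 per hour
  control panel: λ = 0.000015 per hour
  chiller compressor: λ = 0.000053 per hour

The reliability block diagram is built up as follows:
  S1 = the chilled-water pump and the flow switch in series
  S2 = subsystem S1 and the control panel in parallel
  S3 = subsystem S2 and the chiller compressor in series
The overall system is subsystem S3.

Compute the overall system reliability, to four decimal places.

0.8059

R(chilled-water pump) = exp(−0.0000092 × 4000) = 0.963869
R(flow switch) = exp(−0.0000076 × 4000) = 0.970057
R(control panel) = exp(−0.000015 × 4000) = 0.941765
R(chiller compressor) = exp(−0.000053 × 4000) = 0.808965
Series (chilled-water pump and flow switch): 0.963869 × 0.970057 = 0.935008
Parallel ([0.935008] and control panel): 1 − (1 − 0.935008)(1 − 0.941765) = 0.996215
Series ([0.996215] and chiller compressor): 0.996215 × 0.808965 = 0.8059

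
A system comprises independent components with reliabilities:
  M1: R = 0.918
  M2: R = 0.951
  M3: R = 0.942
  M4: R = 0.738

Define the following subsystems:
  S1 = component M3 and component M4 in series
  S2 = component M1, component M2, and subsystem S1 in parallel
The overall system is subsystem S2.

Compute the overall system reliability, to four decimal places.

0.9988

Series (M3 and M4): 0.942000 × 0.738000 = 0.695196
Parallel (M1, M2, and [0.695196]): 1 − (1 − 0.918000)(1 − 0.951000)(1 − 0.695196) = 0.9988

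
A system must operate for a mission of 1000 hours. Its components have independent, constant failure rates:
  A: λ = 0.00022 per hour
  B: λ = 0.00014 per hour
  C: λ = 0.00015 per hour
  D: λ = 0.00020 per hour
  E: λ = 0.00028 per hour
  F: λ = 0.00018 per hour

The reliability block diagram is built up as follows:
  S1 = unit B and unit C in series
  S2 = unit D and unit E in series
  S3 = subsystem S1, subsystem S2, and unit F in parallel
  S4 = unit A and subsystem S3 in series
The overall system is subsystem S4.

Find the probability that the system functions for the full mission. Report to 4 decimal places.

0.7898

R(A) = exp(−0.00022 × 1000) = 0.802519
R(B) = exp(−0.00014 × 1000) = 0.869358
R(C) = exp(−0.00015 × 1000) = 0.860708
R(D) = exp(−0.00020 × 1000) = 0.818731
R(E) = exp(−0.00028 × 1000) = 0.755784
R(F) = exp(−0.00018 × 1000) = 0.835270
Series (B and C): 0.869358 × 0.860708 = 0.748263
Series (D and E): 0.818731 × 0.755784 = 0.618784
Parallel ([0.748263], [0.618784], and F): 1 − (1 − 0.748263)(1 − 0.618784)(1 − 0.835270) = 0.984191
Series (A and [0.984191]): 0.802519 × 0.984191 = 0.7898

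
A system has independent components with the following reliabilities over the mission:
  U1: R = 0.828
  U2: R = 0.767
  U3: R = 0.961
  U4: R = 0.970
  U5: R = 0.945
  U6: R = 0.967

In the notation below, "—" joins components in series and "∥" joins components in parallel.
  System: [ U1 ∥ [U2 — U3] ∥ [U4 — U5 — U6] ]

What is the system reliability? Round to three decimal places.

0.995

Series (U2 and U3): 0.76700 × 0.96100 = 0.73709
Series (U4, U5, and U6): 0.97000 × 0.94500 × 0.96700 = 0.88640
Parallel (U1, [0.73709], and [0.88640]): 1 − (1 − 0.82800)(1 − 0.73709)(1 − 0.88640) = 0.995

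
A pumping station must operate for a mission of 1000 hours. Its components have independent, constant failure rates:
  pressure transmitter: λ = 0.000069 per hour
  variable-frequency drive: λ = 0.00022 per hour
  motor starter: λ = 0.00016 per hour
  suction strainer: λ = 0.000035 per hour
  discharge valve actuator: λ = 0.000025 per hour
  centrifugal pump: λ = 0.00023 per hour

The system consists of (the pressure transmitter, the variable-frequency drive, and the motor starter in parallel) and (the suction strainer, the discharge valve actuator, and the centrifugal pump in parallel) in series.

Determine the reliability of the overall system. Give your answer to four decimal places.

0.9979

R(pressure transmitter) = exp(−0.000069 × 1000) = 0.933327
R(variable-frequency drive) = exp(−0.00022 × 1000) = 0.802519
R(motor starter) = exp(−0.00016 × 1000) = 0.852144
R(suction strainer) = exp(−0.000035 × 1000) = 0.965605
R(discharge valve actuator) = exp(−0.000025 × 1000) = 0.975310
R(centrifugal pump) = exp(−0.00023 × 1000) = 0.794534
Parallel (pressure transmitter, variable-frequency drive, and motor starter): 1 − (1 − 0.933327)(1 − 0.802519)(1 − 0.852144) = 0.998053
Parallel (suction strainer, discharge valve actuator, and centrifugal pump): 1 − (1 − 0.965605)(1 − 0.975310)(1 − 0.794534) = 0.999826
Series ([0.998053] and [0.999826]): 0.998053 × 0.999826 = 0.9979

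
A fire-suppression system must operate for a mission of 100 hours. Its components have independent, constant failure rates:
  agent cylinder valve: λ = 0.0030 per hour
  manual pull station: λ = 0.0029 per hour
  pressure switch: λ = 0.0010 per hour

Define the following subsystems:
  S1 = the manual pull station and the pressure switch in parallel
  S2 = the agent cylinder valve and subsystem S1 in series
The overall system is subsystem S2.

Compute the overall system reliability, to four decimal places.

0.7231

R(agent cylinder valve) = exp(−0.0030 × 100) = 0.740818
R(manual pull station) = exp(−0.0029 × 100) = 0.748264
R(pressure switch) = exp(−0.0010 × 100) = 0.904837
Parallel (manual pull station and pressure switch): 1 − (1 − 0.748264)(1 − 0.904837) = 0.976044
Series (agent cylinder valve and [0.976044]): 0.740818 × 0.976044 = 0.7231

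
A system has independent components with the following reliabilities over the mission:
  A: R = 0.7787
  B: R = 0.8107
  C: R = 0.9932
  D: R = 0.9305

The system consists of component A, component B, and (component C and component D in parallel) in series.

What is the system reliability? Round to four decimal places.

Parallel (C and D): 1 − (1 − 0.993200)(1 − 0.930500) = 0.999527
Series (A, B, and [0.999527]): 0.778700 × 0.810700 × 0.999527 = 0.6310

0.6310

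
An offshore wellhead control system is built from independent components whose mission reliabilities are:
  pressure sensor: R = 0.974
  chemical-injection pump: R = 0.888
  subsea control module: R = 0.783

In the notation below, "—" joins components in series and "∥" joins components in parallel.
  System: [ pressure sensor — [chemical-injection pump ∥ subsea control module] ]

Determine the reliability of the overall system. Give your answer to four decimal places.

Parallel (chemical-injection pump and subsea control module): 1 − (1 − 0.888000)(1 − 0.783000) = 0.975696
Series (pressure sensor and [0.975696]): 0.974000 × 0.975696 = 0.9503

0.9503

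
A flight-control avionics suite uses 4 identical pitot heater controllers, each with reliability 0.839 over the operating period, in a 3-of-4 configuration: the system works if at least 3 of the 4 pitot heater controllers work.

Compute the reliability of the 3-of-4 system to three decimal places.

0.876

R = Σ_{i=3}^{4} C(4,i) p^i (1−p)^{4−i} with p = 0.839
C(4,3)·0.839^3·0.161^1 = 0.38034
C(4,4)·0.839^4·0.161^0 = 0.49550
Sum = 0.876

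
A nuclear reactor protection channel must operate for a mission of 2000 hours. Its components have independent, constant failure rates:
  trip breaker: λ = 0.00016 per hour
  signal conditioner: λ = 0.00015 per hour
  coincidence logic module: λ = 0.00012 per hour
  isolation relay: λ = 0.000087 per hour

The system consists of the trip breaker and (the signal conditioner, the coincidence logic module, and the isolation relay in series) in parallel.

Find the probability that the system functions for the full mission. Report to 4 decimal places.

R(trip breaker) = exp(−0.00016 × 2000) = 0.726149
R(signal conditioner) = exp(−0.00015 × 2000) = 0.740818
R(coincidence logic module) = exp(−0.00012 × 2000) = 0.786628
R(isolation relay) = exp(−0.000087 × 2000) = 0.840297
Series (signal conditioner, coincidence logic module, and isolation relay): 0.740818 × 0.786628 × 0.840297 = 0.489682
Parallel (trip breaker and [0.489682]): 1 − (1 − 0.726149)(1 − 0.489682) = 0.8602

0.8602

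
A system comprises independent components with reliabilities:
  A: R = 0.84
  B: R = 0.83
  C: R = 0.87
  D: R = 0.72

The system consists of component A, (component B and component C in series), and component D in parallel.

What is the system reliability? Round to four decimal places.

0.9876

Series (B and C): 0.830000 × 0.870000 = 0.722100
Parallel (A, [0.722100], and D): 1 − (1 − 0.840000)(1 − 0.722100)(1 − 0.720000) = 0.9876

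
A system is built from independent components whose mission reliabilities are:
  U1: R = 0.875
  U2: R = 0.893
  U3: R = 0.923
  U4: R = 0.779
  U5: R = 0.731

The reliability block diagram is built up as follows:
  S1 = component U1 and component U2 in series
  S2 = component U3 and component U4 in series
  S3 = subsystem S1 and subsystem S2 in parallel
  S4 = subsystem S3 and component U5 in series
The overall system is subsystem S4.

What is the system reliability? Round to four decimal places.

0.6861

Series (U1 and U2): 0.875000 × 0.893000 = 0.781375
Series (U3 and U4): 0.923000 × 0.779000 = 0.719017
Parallel ([0.781375] and [0.719017]): 1 − (1 − 0.781375)(1 − 0.719017) = 0.938570
Series ([0.938570] and U5): 0.938570 × 0.731000 = 0.6861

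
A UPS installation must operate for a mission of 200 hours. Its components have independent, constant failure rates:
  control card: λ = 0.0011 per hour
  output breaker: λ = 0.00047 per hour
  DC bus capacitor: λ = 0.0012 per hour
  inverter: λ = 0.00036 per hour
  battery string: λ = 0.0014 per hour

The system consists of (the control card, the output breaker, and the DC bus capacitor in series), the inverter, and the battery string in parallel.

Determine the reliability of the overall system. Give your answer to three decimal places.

R(control card) = exp(−0.0011 × 200) = 0.80252
R(output breaker) = exp(−0.00047 × 200) = 0.91028
R(DC bus capacitor) = exp(−0.0012 × 200) = 0.78663
R(inverter) = exp(−0.00036 × 200) = 0.93053
R(battery string) = exp(−0.0014 × 200) = 0.75578
Series (control card, output breaker, and DC bus capacitor): 0.80252 × 0.91028 × 0.78663 = 0.57465
Parallel ([0.57465], inverter, and battery string): 1 − (1 − 0.57465)(1 − 0.93053)(1 − 0.75578) = 0.993

0.993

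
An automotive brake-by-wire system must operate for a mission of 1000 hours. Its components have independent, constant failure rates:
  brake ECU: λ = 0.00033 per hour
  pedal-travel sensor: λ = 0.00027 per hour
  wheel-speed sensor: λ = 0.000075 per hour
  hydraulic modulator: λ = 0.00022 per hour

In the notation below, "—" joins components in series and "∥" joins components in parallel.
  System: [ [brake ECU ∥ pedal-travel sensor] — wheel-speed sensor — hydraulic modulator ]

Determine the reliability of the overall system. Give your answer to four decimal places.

0.6950

R(brake ECU) = exp(−0.00033 × 1000) = 0.718924
R(pedal-travel sensor) = exp(−0.00027 × 1000) = 0.763379
R(wheel-speed sensor) = exp(−0.000075 × 1000) = 0.927743
R(hydraulic modulator) = exp(−0.00022 × 1000) = 0.802519
Parallel (brake ECU and pedal-travel sensor): 1 − (1 − 0.718924)(1 − 0.763379) = 0.933492
Series ([0.933492], wheel-speed sensor, and hydraulic modulator): 0.933492 × 0.927743 × 0.802519 = 0.6950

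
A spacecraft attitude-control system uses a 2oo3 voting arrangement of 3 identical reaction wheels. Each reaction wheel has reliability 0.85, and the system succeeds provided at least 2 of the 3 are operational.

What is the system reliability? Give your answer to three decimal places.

R = Σ_{i=2}^{3} C(3,i) p^i (1−p)^{3−i} with p = 0.85
C(3,2)·0.85^2·0.15^1 = 0.32513
C(3,3)·0.85^3·0.15^0 = 0.61413
Sum = 0.939

0.939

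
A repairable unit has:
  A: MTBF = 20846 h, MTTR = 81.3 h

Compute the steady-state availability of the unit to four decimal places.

0.9961

A(A) = MTBF/(MTBF+MTTR) = 20846/(20846+81.3) = 0.9961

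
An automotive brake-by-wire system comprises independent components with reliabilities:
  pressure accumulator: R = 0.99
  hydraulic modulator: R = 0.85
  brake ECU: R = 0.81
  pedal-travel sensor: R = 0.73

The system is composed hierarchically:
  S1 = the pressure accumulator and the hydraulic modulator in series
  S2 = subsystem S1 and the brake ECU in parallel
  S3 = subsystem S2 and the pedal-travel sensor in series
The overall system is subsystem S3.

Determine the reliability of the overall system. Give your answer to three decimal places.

0.708

Series (pressure accumulator and hydraulic modulator): 0.99000 × 0.85000 = 0.84150
Parallel ([0.84150] and brake ECU): 1 − (1 − 0.84150)(1 − 0.81000) = 0.96989
Series ([0.96989] and pedal-travel sensor): 0.96989 × 0.73000 = 0.708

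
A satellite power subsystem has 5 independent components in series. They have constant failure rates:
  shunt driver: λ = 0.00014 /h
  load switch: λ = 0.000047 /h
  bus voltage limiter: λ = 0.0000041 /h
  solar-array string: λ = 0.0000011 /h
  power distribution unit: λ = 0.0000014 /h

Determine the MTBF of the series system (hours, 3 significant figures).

Series of exponential components: λ_sys = Σ λ_i
λ_sys = 0.00014 + 0.000047 + 0.0000041 + 0.0000011 + 0.0000014 = 1.9360e-04 /h
MTBF = 1 / λ_sys = 5170 h

5170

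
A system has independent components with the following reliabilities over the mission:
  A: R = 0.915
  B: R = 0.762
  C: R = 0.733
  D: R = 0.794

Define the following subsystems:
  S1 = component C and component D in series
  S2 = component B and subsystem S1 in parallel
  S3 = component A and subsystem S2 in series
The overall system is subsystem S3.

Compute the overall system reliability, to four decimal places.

0.8240

Series (C and D): 0.733000 × 0.794000 = 0.582002
Parallel (B and [0.582002]): 1 − (1 − 0.762000)(1 − 0.582002) = 0.900516
Series (A and [0.900516]): 0.915000 × 0.900516 = 0.8240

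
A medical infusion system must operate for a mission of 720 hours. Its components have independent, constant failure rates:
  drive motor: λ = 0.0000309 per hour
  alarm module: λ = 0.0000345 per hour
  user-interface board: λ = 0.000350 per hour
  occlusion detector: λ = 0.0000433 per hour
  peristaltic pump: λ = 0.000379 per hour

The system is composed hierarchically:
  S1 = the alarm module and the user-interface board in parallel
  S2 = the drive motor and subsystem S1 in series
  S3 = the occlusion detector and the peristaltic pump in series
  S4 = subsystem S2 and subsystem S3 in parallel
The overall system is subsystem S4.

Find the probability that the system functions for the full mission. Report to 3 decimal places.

R(drive motor) = exp(−0.0000309 × 720) = 0.97800
R(alarm module) = exp(−0.0000345 × 720) = 0.97547
R(user-interface board) = exp(−0.000350 × 720) = 0.77724
R(occlusion detector) = exp(−0.0000433 × 720) = 0.96930
R(peristaltic pump) = exp(−0.000379 × 720) = 0.76118
Parallel (alarm module and user-interface board): 1 − (1 − 0.97547)(1 − 0.77724) = 0.99454
Series (drive motor and [0.99454]): 0.97800 × 0.99454 = 0.97266
Series (occlusion detector and peristaltic pump): 0.96930 × 0.76118 = 0.73781
Parallel ([0.97266] and [0.73781]): 1 − (1 − 0.97266)(1 − 0.73781) = 0.993

0.993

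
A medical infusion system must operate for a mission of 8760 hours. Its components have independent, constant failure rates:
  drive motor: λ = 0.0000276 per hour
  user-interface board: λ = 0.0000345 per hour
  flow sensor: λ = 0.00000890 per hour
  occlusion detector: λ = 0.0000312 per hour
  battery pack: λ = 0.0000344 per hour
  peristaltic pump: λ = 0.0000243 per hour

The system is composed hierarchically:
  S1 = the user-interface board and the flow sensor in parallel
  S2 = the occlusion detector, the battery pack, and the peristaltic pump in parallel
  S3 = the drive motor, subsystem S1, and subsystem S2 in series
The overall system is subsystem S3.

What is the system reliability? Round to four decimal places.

R(drive motor) = exp(−0.0000276 × 8760) = 0.785232
R(user-interface board) = exp(−0.0000345 × 8760) = 0.739175
R(flow sensor) = exp(−0.00000890 × 8760) = 0.924998
R(occlusion detector) = exp(−0.0000312 × 8760) = 0.760855
R(battery pack) = exp(−0.0000344 × 8760) = 0.739823
R(peristaltic pump) = exp(−0.0000243 × 8760) = 0.808263
Parallel (user-interface board and flow sensor): 1 − (1 − 0.739175)(1 − 0.924998) = 0.980438
Parallel (occlusion detector, battery pack, and peristaltic pump): 1 − (1 − 0.760855)(1 − 0.739823)(1 − 0.808263) = 0.988070
Series (drive motor, [0.980438], and [0.988070]): 0.785232 × 0.980438 × 0.988070 = 0.7607

0.7607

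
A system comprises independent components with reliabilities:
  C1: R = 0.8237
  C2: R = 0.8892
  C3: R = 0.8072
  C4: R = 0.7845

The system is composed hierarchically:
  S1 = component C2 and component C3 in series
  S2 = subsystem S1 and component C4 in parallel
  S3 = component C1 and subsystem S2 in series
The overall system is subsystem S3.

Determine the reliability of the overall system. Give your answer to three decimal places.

Series (C2 and C3): 0.88920 × 0.80720 = 0.71776
Parallel ([0.71776] and C4): 1 − (1 − 0.71776)(1 − 0.78450) = 0.93918
Series (C1 and [0.93918]): 0.82370 × 0.93918 = 0.774

0.774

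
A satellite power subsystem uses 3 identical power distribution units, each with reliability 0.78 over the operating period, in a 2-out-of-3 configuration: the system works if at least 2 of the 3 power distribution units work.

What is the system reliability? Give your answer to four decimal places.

R = Σ_{i=2}^{3} C(3,i) p^i (1−p)^{3−i} with p = 0.78
C(3,2)·0.78^2·0.22^1 = 0.401544
C(3,3)·0.78^3·0.22^0 = 0.474552
Sum = 0.8761

0.8761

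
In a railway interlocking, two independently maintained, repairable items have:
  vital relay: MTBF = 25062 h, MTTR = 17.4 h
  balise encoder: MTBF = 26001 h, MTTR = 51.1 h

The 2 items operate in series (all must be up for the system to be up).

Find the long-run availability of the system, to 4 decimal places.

A(vital relay) = MTBF/(MTBF+MTTR) = 25062/(25062+17.4) = 0.999306
A(balise encoder) = MTBF/(MTBF+MTTR) = 26001/(26001+51.1) = 0.998039
Series availability: 0.999306 × 0.998039 = 0.9973

0.9973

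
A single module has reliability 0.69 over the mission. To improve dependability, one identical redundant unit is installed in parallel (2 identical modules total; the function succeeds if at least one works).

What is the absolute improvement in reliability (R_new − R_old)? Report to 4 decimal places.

0.2139

R_before = 0.69
R_after = 1 − (1 − 0.69)^2 = 0.9039
ΔR = 0.9039 − 0.69 = 0.2139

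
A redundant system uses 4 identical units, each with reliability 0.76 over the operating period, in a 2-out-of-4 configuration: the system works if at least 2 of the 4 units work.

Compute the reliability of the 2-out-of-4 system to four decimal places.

0.9547

R = Σ_{i=2}^{4} C(4,i) p^i (1−p)^{4−i} with p = 0.76
C(4,2)·0.76^2·0.24^2 = 0.199619
C(4,3)·0.76^3·0.24^1 = 0.421417
C(4,4)·0.76^4·0.24^0 = 0.333622
Sum = 0.9547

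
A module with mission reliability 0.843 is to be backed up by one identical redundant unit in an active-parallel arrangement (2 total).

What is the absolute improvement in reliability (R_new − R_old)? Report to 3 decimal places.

R_before = 0.843
R_after = 1 − (1 − 0.843)^2 = 0.975
ΔR = 0.975 − 0.843 = 0.132

0.132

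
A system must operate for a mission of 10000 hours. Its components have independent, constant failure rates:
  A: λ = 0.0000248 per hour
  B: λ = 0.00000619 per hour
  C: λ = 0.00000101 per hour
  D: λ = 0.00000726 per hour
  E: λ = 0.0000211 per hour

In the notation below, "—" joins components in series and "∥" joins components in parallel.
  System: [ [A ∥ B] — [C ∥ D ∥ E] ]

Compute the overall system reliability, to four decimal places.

R(A) = exp(−0.0000248 × 10000) = 0.780360
R(B) = exp(−0.00000619 × 10000) = 0.939977
R(C) = exp(−0.00000101 × 10000) = 0.989951
R(D) = exp(−0.00000726 × 10000) = 0.929973
R(E) = exp(−0.0000211 × 10000) = 0.809774
Parallel (A and B): 1 − (1 − 0.780360)(1 − 0.939977) = 0.986817
Parallel (C, D, and E): 1 − (1 − 0.989951)(1 − 0.929973)(1 − 0.809774) = 0.999866
Series ([0.986817] and [0.999866]): 0.986817 × 0.999866 = 0.9867

0.9867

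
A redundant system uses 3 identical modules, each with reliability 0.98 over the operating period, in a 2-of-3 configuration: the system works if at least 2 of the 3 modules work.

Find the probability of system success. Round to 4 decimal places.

R = Σ_{i=2}^{3} C(3,i) p^i (1−p)^{3−i} with p = 0.98
C(3,2)·0.98^2·0.02^1 = 0.057624
C(3,3)·0.98^3·0.02^0 = 0.941192
Sum = 0.9988

0.9988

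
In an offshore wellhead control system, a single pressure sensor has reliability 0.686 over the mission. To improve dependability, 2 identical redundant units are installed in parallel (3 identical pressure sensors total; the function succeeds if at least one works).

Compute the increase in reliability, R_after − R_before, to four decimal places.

R_before = 0.686
R_after = 1 − (1 − 0.686)^3 = 0.9690
ΔR = 0.9690 − 0.686 = 0.2830

0.2830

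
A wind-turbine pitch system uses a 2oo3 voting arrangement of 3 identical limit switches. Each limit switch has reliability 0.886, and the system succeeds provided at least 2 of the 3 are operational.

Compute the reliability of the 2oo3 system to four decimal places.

0.9640

R = Σ_{i=2}^{3} C(3,i) p^i (1−p)^{3−i} with p = 0.886
C(3,2)·0.886^2·0.114^1 = 0.268469
C(3,3)·0.886^3·0.114^0 = 0.695506
Sum = 0.9640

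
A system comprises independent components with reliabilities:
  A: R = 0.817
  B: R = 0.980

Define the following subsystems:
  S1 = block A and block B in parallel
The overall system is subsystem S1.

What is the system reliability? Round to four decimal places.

Parallel (A and B): 1 − (1 − 0.817000)(1 − 0.980000) = 0.9963

0.9963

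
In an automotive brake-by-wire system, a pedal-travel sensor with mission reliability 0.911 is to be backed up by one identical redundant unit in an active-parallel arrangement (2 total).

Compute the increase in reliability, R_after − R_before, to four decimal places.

0.0811

R_before = 0.911
R_after = 1 − (1 − 0.911)^2 = 0.9921
ΔR = 0.9921 − 0.911 = 0.0811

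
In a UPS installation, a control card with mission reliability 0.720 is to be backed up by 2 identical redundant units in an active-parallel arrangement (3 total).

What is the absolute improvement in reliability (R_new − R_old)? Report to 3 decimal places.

0.258

R_before = 0.720
R_after = 1 − (1 − 0.720)^3 = 0.978
ΔR = 0.978 − 0.720 = 0.258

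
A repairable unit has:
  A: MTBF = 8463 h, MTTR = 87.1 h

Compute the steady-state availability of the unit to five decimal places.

A(A) = MTBF/(MTBF+MTTR) = 8463/(8463+87.1) = 0.98981

0.98981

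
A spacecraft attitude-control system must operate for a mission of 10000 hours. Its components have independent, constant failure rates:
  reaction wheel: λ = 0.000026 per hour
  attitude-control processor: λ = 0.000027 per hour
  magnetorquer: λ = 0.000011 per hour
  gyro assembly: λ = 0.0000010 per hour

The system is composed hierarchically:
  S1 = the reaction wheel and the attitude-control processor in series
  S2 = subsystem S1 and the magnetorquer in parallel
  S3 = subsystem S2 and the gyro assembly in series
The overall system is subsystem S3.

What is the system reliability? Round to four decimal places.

0.9476

R(reaction wheel) = exp(−0.000026 × 10000) = 0.771052
R(attitude-control processor) = exp(−0.000027 × 10000) = 0.763379
R(magnetorquer) = exp(−0.000011 × 10000) = 0.895834
R(gyro assembly) = exp(−0.0000010 × 10000) = 0.990050
Series (reaction wheel and attitude-control processor): 0.771052 × 0.763379 = 0.588605
Parallel ([0.588605] and magnetorquer): 1 − (1 − 0.588605)(1 − 0.895834) = 0.957147
Series ([0.957147] and gyro assembly): 0.957147 × 0.990050 = 0.9476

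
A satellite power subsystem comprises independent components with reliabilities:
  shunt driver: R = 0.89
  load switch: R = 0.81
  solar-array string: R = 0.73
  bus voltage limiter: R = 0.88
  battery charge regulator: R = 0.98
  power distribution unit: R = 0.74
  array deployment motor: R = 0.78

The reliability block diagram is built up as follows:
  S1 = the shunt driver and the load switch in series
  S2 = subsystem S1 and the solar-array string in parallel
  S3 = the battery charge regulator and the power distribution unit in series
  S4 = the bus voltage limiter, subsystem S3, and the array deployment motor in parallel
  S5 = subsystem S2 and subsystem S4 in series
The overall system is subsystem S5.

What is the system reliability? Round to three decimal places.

0.918

Series (shunt driver and load switch): 0.89000 × 0.81000 = 0.72090
Parallel ([0.72090] and solar-array string): 1 − (1 − 0.72090)(1 − 0.73000) = 0.92464
Series (battery charge regulator and power distribution unit): 0.98000 × 0.74000 = 0.72520
Parallel (bus voltage limiter, [0.72520], and array deployment motor): 1 − (1 − 0.88000)(1 − 0.72520)(1 − 0.78000) = 0.99275
Series ([0.92464] and [0.99275]): 0.92464 × 0.99275 = 0.918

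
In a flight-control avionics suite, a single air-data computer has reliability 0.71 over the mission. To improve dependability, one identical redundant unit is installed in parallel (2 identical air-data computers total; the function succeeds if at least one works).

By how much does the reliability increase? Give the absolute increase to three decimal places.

R_before = 0.71
R_after = 1 − (1 − 0.71)^2 = 0.916
ΔR = 0.916 − 0.71 = 0.206

0.206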